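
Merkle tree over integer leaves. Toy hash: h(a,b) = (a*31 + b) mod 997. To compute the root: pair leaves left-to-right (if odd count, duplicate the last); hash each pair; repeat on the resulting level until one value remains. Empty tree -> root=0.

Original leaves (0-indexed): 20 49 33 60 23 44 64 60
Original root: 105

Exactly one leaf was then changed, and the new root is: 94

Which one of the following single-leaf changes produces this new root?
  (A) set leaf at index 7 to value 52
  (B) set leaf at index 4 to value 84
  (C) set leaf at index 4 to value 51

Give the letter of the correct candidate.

Answer: C

Derivation:
Original leaves: [20, 49, 33, 60, 23, 44, 64, 60]
Target new root: 94
Try each candidate change and compute the resulting root:
Candidate A: set leaf[7] = 52 -> leaves = [20, 49, 33, 60, 23, 44, 64, 52]
  L0: [20, 49, 33, 60, 23, 44, 64, 52]
  L1: h(20,49)=(20*31+49)%997=669 h(33,60)=(33*31+60)%997=86 h(23,44)=(23*31+44)%997=757 h(64,52)=(64*31+52)%997=42 -> [669, 86, 757, 42]
  L2: h(669,86)=(669*31+86)%997=885 h(757,42)=(757*31+42)%997=578 -> [885, 578]
  L3: h(885,578)=(885*31+578)%997=97 -> [97]
  root = 97 != target 94
Candidate B: set leaf[4] = 84 -> leaves = [20, 49, 33, 60, 84, 44, 64, 60]
  L0: [20, 49, 33, 60, 84, 44, 64, 60]
  L1: h(20,49)=(20*31+49)%997=669 h(33,60)=(33*31+60)%997=86 h(84,44)=(84*31+44)%997=654 h(64,60)=(64*31+60)%997=50 -> [669, 86, 654, 50]
  L2: h(669,86)=(669*31+86)%997=885 h(654,50)=(654*31+50)%997=384 -> [885, 384]
  L3: h(885,384)=(885*31+384)%997=900 -> [900]
  root = 900 != target 94
Candidate C: set leaf[4] = 51 -> leaves = [20, 49, 33, 60, 51, 44, 64, 60]
  L0: [20, 49, 33, 60, 51, 44, 64, 60]
  L1: h(20,49)=(20*31+49)%997=669 h(33,60)=(33*31+60)%997=86 h(51,44)=(51*31+44)%997=628 h(64,60)=(64*31+60)%997=50 -> [669, 86, 628, 50]
  L2: h(669,86)=(669*31+86)%997=885 h(628,50)=(628*31+50)%997=575 -> [885, 575]
  L3: h(885,575)=(885*31+575)%997=94 -> [94]
  root = 94 == target 94  ** MATCH **
Candidate C produces the target root.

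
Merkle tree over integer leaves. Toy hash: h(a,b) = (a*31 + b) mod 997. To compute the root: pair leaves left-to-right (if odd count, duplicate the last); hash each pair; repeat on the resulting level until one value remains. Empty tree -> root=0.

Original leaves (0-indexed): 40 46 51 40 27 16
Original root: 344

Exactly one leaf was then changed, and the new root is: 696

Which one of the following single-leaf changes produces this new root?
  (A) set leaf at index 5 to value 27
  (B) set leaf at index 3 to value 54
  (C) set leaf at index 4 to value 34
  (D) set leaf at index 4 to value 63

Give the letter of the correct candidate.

Answer: A

Derivation:
Original leaves: [40, 46, 51, 40, 27, 16]
Target new root: 696
Try each candidate change and compute the resulting root:
Candidate A: set leaf[5] = 27 -> leaves = [40, 46, 51, 40, 27, 27]
  L0: [40, 46, 51, 40, 27, 27]
  L1: h(40,46)=(40*31+46)%997=289 h(51,40)=(51*31+40)%997=624 h(27,27)=(27*31+27)%997=864 -> [289, 624, 864]
  L2: h(289,624)=(289*31+624)%997=610 h(864,864)=(864*31+864)%997=729 -> [610, 729]
  L3: h(610,729)=(610*31+729)%997=696 -> [696]
  root = 696 == target 696  ** MATCH **
Candidate B: set leaf[3] = 54 -> leaves = [40, 46, 51, 54, 27, 16]
  L0: [40, 46, 51, 54, 27, 16]
  L1: h(40,46)=(40*31+46)%997=289 h(51,54)=(51*31+54)%997=638 h(27,16)=(27*31+16)%997=853 -> [289, 638, 853]
  L2: h(289,638)=(289*31+638)%997=624 h(853,853)=(853*31+853)%997=377 -> [624, 377]
  L3: h(624,377)=(624*31+377)%997=778 -> [778]
  root = 778 != target 696
Candidate C: set leaf[4] = 34 -> leaves = [40, 46, 51, 40, 34, 16]
  L0: [40, 46, 51, 40, 34, 16]
  L1: h(40,46)=(40*31+46)%997=289 h(51,40)=(51*31+40)%997=624 h(34,16)=(34*31+16)%997=73 -> [289, 624, 73]
  L2: h(289,624)=(289*31+624)%997=610 h(73,73)=(73*31+73)%997=342 -> [610, 342]
  L3: h(610,342)=(610*31+342)%997=309 -> [309]
  root = 309 != target 696
Candidate D: set leaf[4] = 63 -> leaves = [40, 46, 51, 40, 63, 16]
  L0: [40, 46, 51, 40, 63, 16]
  L1: h(40,46)=(40*31+46)%997=289 h(51,40)=(51*31+40)%997=624 h(63,16)=(63*31+16)%997=972 -> [289, 624, 972]
  L2: h(289,624)=(289*31+624)%997=610 h(972,972)=(972*31+972)%997=197 -> [610, 197]
  L3: h(610,197)=(610*31+197)%997=164 -> [164]
  root = 164 != target 696
Candidate A produces the target root.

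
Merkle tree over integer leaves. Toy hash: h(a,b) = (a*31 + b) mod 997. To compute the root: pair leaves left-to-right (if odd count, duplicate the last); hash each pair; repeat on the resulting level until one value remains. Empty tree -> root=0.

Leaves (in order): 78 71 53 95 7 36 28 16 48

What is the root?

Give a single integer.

Answer: 109

Derivation:
L0: [78, 71, 53, 95, 7, 36, 28, 16, 48]
L1: h(78,71)=(78*31+71)%997=495 h(53,95)=(53*31+95)%997=741 h(7,36)=(7*31+36)%997=253 h(28,16)=(28*31+16)%997=884 h(48,48)=(48*31+48)%997=539 -> [495, 741, 253, 884, 539]
L2: h(495,741)=(495*31+741)%997=134 h(253,884)=(253*31+884)%997=751 h(539,539)=(539*31+539)%997=299 -> [134, 751, 299]
L3: h(134,751)=(134*31+751)%997=917 h(299,299)=(299*31+299)%997=595 -> [917, 595]
L4: h(917,595)=(917*31+595)%997=109 -> [109]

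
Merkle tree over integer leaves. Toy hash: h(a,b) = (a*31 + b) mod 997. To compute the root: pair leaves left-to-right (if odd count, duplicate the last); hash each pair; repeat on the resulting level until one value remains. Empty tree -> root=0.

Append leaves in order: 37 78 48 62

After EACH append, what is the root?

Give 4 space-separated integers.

Answer: 37 228 628 642

Derivation:
After append 37 (leaves=[37]):
  L0: [37]
  root=37
After append 78 (leaves=[37, 78]):
  L0: [37, 78]
  L1: h(37,78)=(37*31+78)%997=228 -> [228]
  root=228
After append 48 (leaves=[37, 78, 48]):
  L0: [37, 78, 48]
  L1: h(37,78)=(37*31+78)%997=228 h(48,48)=(48*31+48)%997=539 -> [228, 539]
  L2: h(228,539)=(228*31+539)%997=628 -> [628]
  root=628
After append 62 (leaves=[37, 78, 48, 62]):
  L0: [37, 78, 48, 62]
  L1: h(37,78)=(37*31+78)%997=228 h(48,62)=(48*31+62)%997=553 -> [228, 553]
  L2: h(228,553)=(228*31+553)%997=642 -> [642]
  root=642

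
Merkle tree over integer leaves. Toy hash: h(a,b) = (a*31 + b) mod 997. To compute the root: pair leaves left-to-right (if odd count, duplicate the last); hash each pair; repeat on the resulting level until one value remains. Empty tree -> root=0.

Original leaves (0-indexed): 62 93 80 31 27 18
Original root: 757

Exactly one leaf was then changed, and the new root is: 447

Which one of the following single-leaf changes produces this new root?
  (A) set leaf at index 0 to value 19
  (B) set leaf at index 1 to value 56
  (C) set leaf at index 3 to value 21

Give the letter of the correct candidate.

Answer: C

Derivation:
Original leaves: [62, 93, 80, 31, 27, 18]
Target new root: 447
Try each candidate change and compute the resulting root:
Candidate A: set leaf[0] = 19 -> leaves = [19, 93, 80, 31, 27, 18]
  L0: [19, 93, 80, 31, 27, 18]
  L1: h(19,93)=(19*31+93)%997=682 h(80,31)=(80*31+31)%997=517 h(27,18)=(27*31+18)%997=855 -> [682, 517, 855]
  L2: h(682,517)=(682*31+517)%997=722 h(855,855)=(855*31+855)%997=441 -> [722, 441]
  L3: h(722,441)=(722*31+441)%997=889 -> [889]
  root = 889 != target 447
Candidate B: set leaf[1] = 56 -> leaves = [62, 56, 80, 31, 27, 18]
  L0: [62, 56, 80, 31, 27, 18]
  L1: h(62,56)=(62*31+56)%997=981 h(80,31)=(80*31+31)%997=517 h(27,18)=(27*31+18)%997=855 -> [981, 517, 855]
  L2: h(981,517)=(981*31+517)%997=21 h(855,855)=(855*31+855)%997=441 -> [21, 441]
  L3: h(21,441)=(21*31+441)%997=95 -> [95]
  root = 95 != target 447
Candidate C: set leaf[3] = 21 -> leaves = [62, 93, 80, 21, 27, 18]
  L0: [62, 93, 80, 21, 27, 18]
  L1: h(62,93)=(62*31+93)%997=21 h(80,21)=(80*31+21)%997=507 h(27,18)=(27*31+18)%997=855 -> [21, 507, 855]
  L2: h(21,507)=(21*31+507)%997=161 h(855,855)=(855*31+855)%997=441 -> [161, 441]
  L3: h(161,441)=(161*31+441)%997=447 -> [447]
  root = 447 == target 447  ** MATCH **
Candidate C produces the target root.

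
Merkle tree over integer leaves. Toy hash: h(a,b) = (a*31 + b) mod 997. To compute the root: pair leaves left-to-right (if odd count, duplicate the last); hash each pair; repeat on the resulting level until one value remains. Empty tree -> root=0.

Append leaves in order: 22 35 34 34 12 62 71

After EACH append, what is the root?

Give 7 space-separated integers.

After append 22 (leaves=[22]):
  L0: [22]
  root=22
After append 35 (leaves=[22, 35]):
  L0: [22, 35]
  L1: h(22,35)=(22*31+35)%997=717 -> [717]
  root=717
After append 34 (leaves=[22, 35, 34]):
  L0: [22, 35, 34]
  L1: h(22,35)=(22*31+35)%997=717 h(34,34)=(34*31+34)%997=91 -> [717, 91]
  L2: h(717,91)=(717*31+91)%997=384 -> [384]
  root=384
After append 34 (leaves=[22, 35, 34, 34]):
  L0: [22, 35, 34, 34]
  L1: h(22,35)=(22*31+35)%997=717 h(34,34)=(34*31+34)%997=91 -> [717, 91]
  L2: h(717,91)=(717*31+91)%997=384 -> [384]
  root=384
After append 12 (leaves=[22, 35, 34, 34, 12]):
  L0: [22, 35, 34, 34, 12]
  L1: h(22,35)=(22*31+35)%997=717 h(34,34)=(34*31+34)%997=91 h(12,12)=(12*31+12)%997=384 -> [717, 91, 384]
  L2: h(717,91)=(717*31+91)%997=384 h(384,384)=(384*31+384)%997=324 -> [384, 324]
  L3: h(384,324)=(384*31+324)%997=264 -> [264]
  root=264
After append 62 (leaves=[22, 35, 34, 34, 12, 62]):
  L0: [22, 35, 34, 34, 12, 62]
  L1: h(22,35)=(22*31+35)%997=717 h(34,34)=(34*31+34)%997=91 h(12,62)=(12*31+62)%997=434 -> [717, 91, 434]
  L2: h(717,91)=(717*31+91)%997=384 h(434,434)=(434*31+434)%997=927 -> [384, 927]
  L3: h(384,927)=(384*31+927)%997=867 -> [867]
  root=867
After append 71 (leaves=[22, 35, 34, 34, 12, 62, 71]):
  L0: [22, 35, 34, 34, 12, 62, 71]
  L1: h(22,35)=(22*31+35)%997=717 h(34,34)=(34*31+34)%997=91 h(12,62)=(12*31+62)%997=434 h(71,71)=(71*31+71)%997=278 -> [717, 91, 434, 278]
  L2: h(717,91)=(717*31+91)%997=384 h(434,278)=(434*31+278)%997=771 -> [384, 771]
  L3: h(384,771)=(384*31+771)%997=711 -> [711]
  root=711

Answer: 22 717 384 384 264 867 711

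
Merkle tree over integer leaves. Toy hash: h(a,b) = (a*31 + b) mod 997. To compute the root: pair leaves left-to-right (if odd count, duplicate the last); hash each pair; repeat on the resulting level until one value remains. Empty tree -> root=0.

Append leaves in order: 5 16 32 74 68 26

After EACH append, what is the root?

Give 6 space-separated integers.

Answer: 5 171 343 385 810 463

Derivation:
After append 5 (leaves=[5]):
  L0: [5]
  root=5
After append 16 (leaves=[5, 16]):
  L0: [5, 16]
  L1: h(5,16)=(5*31+16)%997=171 -> [171]
  root=171
After append 32 (leaves=[5, 16, 32]):
  L0: [5, 16, 32]
  L1: h(5,16)=(5*31+16)%997=171 h(32,32)=(32*31+32)%997=27 -> [171, 27]
  L2: h(171,27)=(171*31+27)%997=343 -> [343]
  root=343
After append 74 (leaves=[5, 16, 32, 74]):
  L0: [5, 16, 32, 74]
  L1: h(5,16)=(5*31+16)%997=171 h(32,74)=(32*31+74)%997=69 -> [171, 69]
  L2: h(171,69)=(171*31+69)%997=385 -> [385]
  root=385
After append 68 (leaves=[5, 16, 32, 74, 68]):
  L0: [5, 16, 32, 74, 68]
  L1: h(5,16)=(5*31+16)%997=171 h(32,74)=(32*31+74)%997=69 h(68,68)=(68*31+68)%997=182 -> [171, 69, 182]
  L2: h(171,69)=(171*31+69)%997=385 h(182,182)=(182*31+182)%997=839 -> [385, 839]
  L3: h(385,839)=(385*31+839)%997=810 -> [810]
  root=810
After append 26 (leaves=[5, 16, 32, 74, 68, 26]):
  L0: [5, 16, 32, 74, 68, 26]
  L1: h(5,16)=(5*31+16)%997=171 h(32,74)=(32*31+74)%997=69 h(68,26)=(68*31+26)%997=140 -> [171, 69, 140]
  L2: h(171,69)=(171*31+69)%997=385 h(140,140)=(140*31+140)%997=492 -> [385, 492]
  L3: h(385,492)=(385*31+492)%997=463 -> [463]
  root=463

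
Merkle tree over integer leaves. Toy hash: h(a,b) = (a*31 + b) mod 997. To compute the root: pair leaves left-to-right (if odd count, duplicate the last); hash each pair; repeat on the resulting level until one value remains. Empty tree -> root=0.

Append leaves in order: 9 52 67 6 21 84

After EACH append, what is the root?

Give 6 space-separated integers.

After append 9 (leaves=[9]):
  L0: [9]
  root=9
After append 52 (leaves=[9, 52]):
  L0: [9, 52]
  L1: h(9,52)=(9*31+52)%997=331 -> [331]
  root=331
After append 67 (leaves=[9, 52, 67]):
  L0: [9, 52, 67]
  L1: h(9,52)=(9*31+52)%997=331 h(67,67)=(67*31+67)%997=150 -> [331, 150]
  L2: h(331,150)=(331*31+150)%997=441 -> [441]
  root=441
After append 6 (leaves=[9, 52, 67, 6]):
  L0: [9, 52, 67, 6]
  L1: h(9,52)=(9*31+52)%997=331 h(67,6)=(67*31+6)%997=89 -> [331, 89]
  L2: h(331,89)=(331*31+89)%997=380 -> [380]
  root=380
After append 21 (leaves=[9, 52, 67, 6, 21]):
  L0: [9, 52, 67, 6, 21]
  L1: h(9,52)=(9*31+52)%997=331 h(67,6)=(67*31+6)%997=89 h(21,21)=(21*31+21)%997=672 -> [331, 89, 672]
  L2: h(331,89)=(331*31+89)%997=380 h(672,672)=(672*31+672)%997=567 -> [380, 567]
  L3: h(380,567)=(380*31+567)%997=383 -> [383]
  root=383
After append 84 (leaves=[9, 52, 67, 6, 21, 84]):
  L0: [9, 52, 67, 6, 21, 84]
  L1: h(9,52)=(9*31+52)%997=331 h(67,6)=(67*31+6)%997=89 h(21,84)=(21*31+84)%997=735 -> [331, 89, 735]
  L2: h(331,89)=(331*31+89)%997=380 h(735,735)=(735*31+735)%997=589 -> [380, 589]
  L3: h(380,589)=(380*31+589)%997=405 -> [405]
  root=405

Answer: 9 331 441 380 383 405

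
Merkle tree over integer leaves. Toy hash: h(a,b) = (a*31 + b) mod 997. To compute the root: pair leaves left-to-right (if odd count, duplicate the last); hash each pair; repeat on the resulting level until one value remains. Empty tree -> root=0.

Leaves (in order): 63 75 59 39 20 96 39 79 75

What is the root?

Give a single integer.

Answer: 679

Derivation:
L0: [63, 75, 59, 39, 20, 96, 39, 79, 75]
L1: h(63,75)=(63*31+75)%997=34 h(59,39)=(59*31+39)%997=871 h(20,96)=(20*31+96)%997=716 h(39,79)=(39*31+79)%997=291 h(75,75)=(75*31+75)%997=406 -> [34, 871, 716, 291, 406]
L2: h(34,871)=(34*31+871)%997=928 h(716,291)=(716*31+291)%997=553 h(406,406)=(406*31+406)%997=31 -> [928, 553, 31]
L3: h(928,553)=(928*31+553)%997=408 h(31,31)=(31*31+31)%997=992 -> [408, 992]
L4: h(408,992)=(408*31+992)%997=679 -> [679]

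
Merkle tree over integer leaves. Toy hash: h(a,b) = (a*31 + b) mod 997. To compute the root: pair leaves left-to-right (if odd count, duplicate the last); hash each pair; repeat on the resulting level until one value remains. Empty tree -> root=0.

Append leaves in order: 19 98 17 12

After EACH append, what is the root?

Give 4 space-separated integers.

Answer: 19 687 904 899

Derivation:
After append 19 (leaves=[19]):
  L0: [19]
  root=19
After append 98 (leaves=[19, 98]):
  L0: [19, 98]
  L1: h(19,98)=(19*31+98)%997=687 -> [687]
  root=687
After append 17 (leaves=[19, 98, 17]):
  L0: [19, 98, 17]
  L1: h(19,98)=(19*31+98)%997=687 h(17,17)=(17*31+17)%997=544 -> [687, 544]
  L2: h(687,544)=(687*31+544)%997=904 -> [904]
  root=904
After append 12 (leaves=[19, 98, 17, 12]):
  L0: [19, 98, 17, 12]
  L1: h(19,98)=(19*31+98)%997=687 h(17,12)=(17*31+12)%997=539 -> [687, 539]
  L2: h(687,539)=(687*31+539)%997=899 -> [899]
  root=899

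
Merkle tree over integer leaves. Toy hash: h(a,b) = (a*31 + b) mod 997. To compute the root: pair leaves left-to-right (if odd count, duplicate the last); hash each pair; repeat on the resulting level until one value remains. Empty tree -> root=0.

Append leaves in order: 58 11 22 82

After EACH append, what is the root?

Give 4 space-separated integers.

After append 58 (leaves=[58]):
  L0: [58]
  root=58
After append 11 (leaves=[58, 11]):
  L0: [58, 11]
  L1: h(58,11)=(58*31+11)%997=812 -> [812]
  root=812
After append 22 (leaves=[58, 11, 22]):
  L0: [58, 11, 22]
  L1: h(58,11)=(58*31+11)%997=812 h(22,22)=(22*31+22)%997=704 -> [812, 704]
  L2: h(812,704)=(812*31+704)%997=951 -> [951]
  root=951
After append 82 (leaves=[58, 11, 22, 82]):
  L0: [58, 11, 22, 82]
  L1: h(58,11)=(58*31+11)%997=812 h(22,82)=(22*31+82)%997=764 -> [812, 764]
  L2: h(812,764)=(812*31+764)%997=14 -> [14]
  root=14

Answer: 58 812 951 14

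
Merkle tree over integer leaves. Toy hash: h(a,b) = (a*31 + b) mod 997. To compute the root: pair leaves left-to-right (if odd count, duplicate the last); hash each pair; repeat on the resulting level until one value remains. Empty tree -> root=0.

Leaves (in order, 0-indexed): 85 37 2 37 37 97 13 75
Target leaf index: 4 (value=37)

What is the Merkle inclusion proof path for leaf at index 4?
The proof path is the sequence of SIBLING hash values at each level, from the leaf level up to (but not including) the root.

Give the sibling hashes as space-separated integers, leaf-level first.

Answer: 97 478 180

Derivation:
L0 (leaves): [85, 37, 2, 37, 37, 97, 13, 75], target index=4
L1: h(85,37)=(85*31+37)%997=678 [pair 0] h(2,37)=(2*31+37)%997=99 [pair 1] h(37,97)=(37*31+97)%997=247 [pair 2] h(13,75)=(13*31+75)%997=478 [pair 3] -> [678, 99, 247, 478]
  Sibling for proof at L0: 97
L2: h(678,99)=(678*31+99)%997=180 [pair 0] h(247,478)=(247*31+478)%997=159 [pair 1] -> [180, 159]
  Sibling for proof at L1: 478
L3: h(180,159)=(180*31+159)%997=754 [pair 0] -> [754]
  Sibling for proof at L2: 180
Root: 754
Proof path (sibling hashes from leaf to root): [97, 478, 180]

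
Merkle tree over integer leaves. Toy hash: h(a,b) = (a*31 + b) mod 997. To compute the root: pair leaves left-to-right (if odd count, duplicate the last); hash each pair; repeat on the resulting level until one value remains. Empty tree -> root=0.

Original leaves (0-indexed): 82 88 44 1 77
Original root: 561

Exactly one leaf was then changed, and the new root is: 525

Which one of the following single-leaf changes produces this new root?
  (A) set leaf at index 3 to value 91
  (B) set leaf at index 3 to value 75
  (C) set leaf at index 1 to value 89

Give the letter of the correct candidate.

Answer: C

Derivation:
Original leaves: [82, 88, 44, 1, 77]
Target new root: 525
Try each candidate change and compute the resulting root:
Candidate A: set leaf[3] = 91 -> leaves = [82, 88, 44, 91, 77]
  L0: [82, 88, 44, 91, 77]
  L1: h(82,88)=(82*31+88)%997=636 h(44,91)=(44*31+91)%997=458 h(77,77)=(77*31+77)%997=470 -> [636, 458, 470]
  L2: h(636,458)=(636*31+458)%997=234 h(470,470)=(470*31+470)%997=85 -> [234, 85]
  L3: h(234,85)=(234*31+85)%997=360 -> [360]
  root = 360 != target 525
Candidate B: set leaf[3] = 75 -> leaves = [82, 88, 44, 75, 77]
  L0: [82, 88, 44, 75, 77]
  L1: h(82,88)=(82*31+88)%997=636 h(44,75)=(44*31+75)%997=442 h(77,77)=(77*31+77)%997=470 -> [636, 442, 470]
  L2: h(636,442)=(636*31+442)%997=218 h(470,470)=(470*31+470)%997=85 -> [218, 85]
  L3: h(218,85)=(218*31+85)%997=861 -> [861]
  root = 861 != target 525
Candidate C: set leaf[1] = 89 -> leaves = [82, 89, 44, 1, 77]
  L0: [82, 89, 44, 1, 77]
  L1: h(82,89)=(82*31+89)%997=637 h(44,1)=(44*31+1)%997=368 h(77,77)=(77*31+77)%997=470 -> [637, 368, 470]
  L2: h(637,368)=(637*31+368)%997=175 h(470,470)=(470*31+470)%997=85 -> [175, 85]
  L3: h(175,85)=(175*31+85)%997=525 -> [525]
  root = 525 == target 525  ** MATCH **
Candidate C produces the target root.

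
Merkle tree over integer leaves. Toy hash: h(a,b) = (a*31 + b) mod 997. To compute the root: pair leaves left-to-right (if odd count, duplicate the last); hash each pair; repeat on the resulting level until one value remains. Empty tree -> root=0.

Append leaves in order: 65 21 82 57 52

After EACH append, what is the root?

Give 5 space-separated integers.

After append 65 (leaves=[65]):
  L0: [65]
  root=65
After append 21 (leaves=[65, 21]):
  L0: [65, 21]
  L1: h(65,21)=(65*31+21)%997=42 -> [42]
  root=42
After append 82 (leaves=[65, 21, 82]):
  L0: [65, 21, 82]
  L1: h(65,21)=(65*31+21)%997=42 h(82,82)=(82*31+82)%997=630 -> [42, 630]
  L2: h(42,630)=(42*31+630)%997=935 -> [935]
  root=935
After append 57 (leaves=[65, 21, 82, 57]):
  L0: [65, 21, 82, 57]
  L1: h(65,21)=(65*31+21)%997=42 h(82,57)=(82*31+57)%997=605 -> [42, 605]
  L2: h(42,605)=(42*31+605)%997=910 -> [910]
  root=910
After append 52 (leaves=[65, 21, 82, 57, 52]):
  L0: [65, 21, 82, 57, 52]
  L1: h(65,21)=(65*31+21)%997=42 h(82,57)=(82*31+57)%997=605 h(52,52)=(52*31+52)%997=667 -> [42, 605, 667]
  L2: h(42,605)=(42*31+605)%997=910 h(667,667)=(667*31+667)%997=407 -> [910, 407]
  L3: h(910,407)=(910*31+407)%997=701 -> [701]
  root=701

Answer: 65 42 935 910 701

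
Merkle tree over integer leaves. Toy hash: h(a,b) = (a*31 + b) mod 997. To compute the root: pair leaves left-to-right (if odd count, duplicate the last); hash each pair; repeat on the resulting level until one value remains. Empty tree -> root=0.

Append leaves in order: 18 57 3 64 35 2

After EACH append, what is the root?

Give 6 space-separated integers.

Answer: 18 615 218 279 621 562

Derivation:
After append 18 (leaves=[18]):
  L0: [18]
  root=18
After append 57 (leaves=[18, 57]):
  L0: [18, 57]
  L1: h(18,57)=(18*31+57)%997=615 -> [615]
  root=615
After append 3 (leaves=[18, 57, 3]):
  L0: [18, 57, 3]
  L1: h(18,57)=(18*31+57)%997=615 h(3,3)=(3*31+3)%997=96 -> [615, 96]
  L2: h(615,96)=(615*31+96)%997=218 -> [218]
  root=218
After append 64 (leaves=[18, 57, 3, 64]):
  L0: [18, 57, 3, 64]
  L1: h(18,57)=(18*31+57)%997=615 h(3,64)=(3*31+64)%997=157 -> [615, 157]
  L2: h(615,157)=(615*31+157)%997=279 -> [279]
  root=279
After append 35 (leaves=[18, 57, 3, 64, 35]):
  L0: [18, 57, 3, 64, 35]
  L1: h(18,57)=(18*31+57)%997=615 h(3,64)=(3*31+64)%997=157 h(35,35)=(35*31+35)%997=123 -> [615, 157, 123]
  L2: h(615,157)=(615*31+157)%997=279 h(123,123)=(123*31+123)%997=945 -> [279, 945]
  L3: h(279,945)=(279*31+945)%997=621 -> [621]
  root=621
After append 2 (leaves=[18, 57, 3, 64, 35, 2]):
  L0: [18, 57, 3, 64, 35, 2]
  L1: h(18,57)=(18*31+57)%997=615 h(3,64)=(3*31+64)%997=157 h(35,2)=(35*31+2)%997=90 -> [615, 157, 90]
  L2: h(615,157)=(615*31+157)%997=279 h(90,90)=(90*31+90)%997=886 -> [279, 886]
  L3: h(279,886)=(279*31+886)%997=562 -> [562]
  root=562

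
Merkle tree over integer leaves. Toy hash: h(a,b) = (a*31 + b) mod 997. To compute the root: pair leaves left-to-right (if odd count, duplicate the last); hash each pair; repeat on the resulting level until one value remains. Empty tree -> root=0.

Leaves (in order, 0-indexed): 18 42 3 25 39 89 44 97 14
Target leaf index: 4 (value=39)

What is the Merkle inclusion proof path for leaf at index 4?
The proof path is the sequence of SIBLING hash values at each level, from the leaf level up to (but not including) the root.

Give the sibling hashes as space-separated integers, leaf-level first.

L0 (leaves): [18, 42, 3, 25, 39, 89, 44, 97, 14], target index=4
L1: h(18,42)=(18*31+42)%997=600 [pair 0] h(3,25)=(3*31+25)%997=118 [pair 1] h(39,89)=(39*31+89)%997=301 [pair 2] h(44,97)=(44*31+97)%997=464 [pair 3] h(14,14)=(14*31+14)%997=448 [pair 4] -> [600, 118, 301, 464, 448]
  Sibling for proof at L0: 89
L2: h(600,118)=(600*31+118)%997=772 [pair 0] h(301,464)=(301*31+464)%997=822 [pair 1] h(448,448)=(448*31+448)%997=378 [pair 2] -> [772, 822, 378]
  Sibling for proof at L1: 464
L3: h(772,822)=(772*31+822)%997=826 [pair 0] h(378,378)=(378*31+378)%997=132 [pair 1] -> [826, 132]
  Sibling for proof at L2: 772
L4: h(826,132)=(826*31+132)%997=813 [pair 0] -> [813]
  Sibling for proof at L3: 132
Root: 813
Proof path (sibling hashes from leaf to root): [89, 464, 772, 132]

Answer: 89 464 772 132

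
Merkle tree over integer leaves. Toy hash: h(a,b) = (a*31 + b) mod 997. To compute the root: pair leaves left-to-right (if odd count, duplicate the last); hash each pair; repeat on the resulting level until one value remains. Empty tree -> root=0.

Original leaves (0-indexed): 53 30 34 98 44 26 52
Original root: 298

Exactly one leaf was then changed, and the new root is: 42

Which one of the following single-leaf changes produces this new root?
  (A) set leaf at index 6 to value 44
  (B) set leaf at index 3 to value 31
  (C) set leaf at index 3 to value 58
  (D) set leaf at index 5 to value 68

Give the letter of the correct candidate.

Original leaves: [53, 30, 34, 98, 44, 26, 52]
Target new root: 42
Try each candidate change and compute the resulting root:
Candidate A: set leaf[6] = 44 -> leaves = [53, 30, 34, 98, 44, 26, 44]
  L0: [53, 30, 34, 98, 44, 26, 44]
  L1: h(53,30)=(53*31+30)%997=676 h(34,98)=(34*31+98)%997=155 h(44,26)=(44*31+26)%997=393 h(44,44)=(44*31+44)%997=411 -> [676, 155, 393, 411]
  L2: h(676,155)=(676*31+155)%997=174 h(393,411)=(393*31+411)%997=630 -> [174, 630]
  L3: h(174,630)=(174*31+630)%997=42 -> [42]
  root = 42 == target 42  ** MATCH **
Candidate B: set leaf[3] = 31 -> leaves = [53, 30, 34, 31, 44, 26, 52]
  L0: [53, 30, 34, 31, 44, 26, 52]
  L1: h(53,30)=(53*31+30)%997=676 h(34,31)=(34*31+31)%997=88 h(44,26)=(44*31+26)%997=393 h(52,52)=(52*31+52)%997=667 -> [676, 88, 393, 667]
  L2: h(676,88)=(676*31+88)%997=107 h(393,667)=(393*31+667)%997=886 -> [107, 886]
  L3: h(107,886)=(107*31+886)%997=215 -> [215]
  root = 215 != target 42
Candidate C: set leaf[3] = 58 -> leaves = [53, 30, 34, 58, 44, 26, 52]
  L0: [53, 30, 34, 58, 44, 26, 52]
  L1: h(53,30)=(53*31+30)%997=676 h(34,58)=(34*31+58)%997=115 h(44,26)=(44*31+26)%997=393 h(52,52)=(52*31+52)%997=667 -> [676, 115, 393, 667]
  L2: h(676,115)=(676*31+115)%997=134 h(393,667)=(393*31+667)%997=886 -> [134, 886]
  L3: h(134,886)=(134*31+886)%997=55 -> [55]
  root = 55 != target 42
Candidate D: set leaf[5] = 68 -> leaves = [53, 30, 34, 98, 44, 68, 52]
  L0: [53, 30, 34, 98, 44, 68, 52]
  L1: h(53,30)=(53*31+30)%997=676 h(34,98)=(34*31+98)%997=155 h(44,68)=(44*31+68)%997=435 h(52,52)=(52*31+52)%997=667 -> [676, 155, 435, 667]
  L2: h(676,155)=(676*31+155)%997=174 h(435,667)=(435*31+667)%997=194 -> [174, 194]
  L3: h(174,194)=(174*31+194)%997=603 -> [603]
  root = 603 != target 42
Candidate A produces the target root.

Answer: A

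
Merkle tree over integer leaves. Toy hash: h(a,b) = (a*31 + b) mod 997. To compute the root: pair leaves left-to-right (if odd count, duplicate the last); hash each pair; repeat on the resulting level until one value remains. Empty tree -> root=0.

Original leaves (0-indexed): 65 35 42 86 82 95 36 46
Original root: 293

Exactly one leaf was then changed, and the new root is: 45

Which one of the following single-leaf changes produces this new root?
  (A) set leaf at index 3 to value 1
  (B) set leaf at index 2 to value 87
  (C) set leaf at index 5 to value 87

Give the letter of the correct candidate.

Original leaves: [65, 35, 42, 86, 82, 95, 36, 46]
Target new root: 45
Try each candidate change and compute the resulting root:
Candidate A: set leaf[3] = 1 -> leaves = [65, 35, 42, 1, 82, 95, 36, 46]
  L0: [65, 35, 42, 1, 82, 95, 36, 46]
  L1: h(65,35)=(65*31+35)%997=56 h(42,1)=(42*31+1)%997=306 h(82,95)=(82*31+95)%997=643 h(36,46)=(36*31+46)%997=165 -> [56, 306, 643, 165]
  L2: h(56,306)=(56*31+306)%997=48 h(643,165)=(643*31+165)%997=158 -> [48, 158]
  L3: h(48,158)=(48*31+158)%997=649 -> [649]
  root = 649 != target 45
Candidate B: set leaf[2] = 87 -> leaves = [65, 35, 87, 86, 82, 95, 36, 46]
  L0: [65, 35, 87, 86, 82, 95, 36, 46]
  L1: h(65,35)=(65*31+35)%997=56 h(87,86)=(87*31+86)%997=789 h(82,95)=(82*31+95)%997=643 h(36,46)=(36*31+46)%997=165 -> [56, 789, 643, 165]
  L2: h(56,789)=(56*31+789)%997=531 h(643,165)=(643*31+165)%997=158 -> [531, 158]
  L3: h(531,158)=(531*31+158)%997=667 -> [667]
  root = 667 != target 45
Candidate C: set leaf[5] = 87 -> leaves = [65, 35, 42, 86, 82, 87, 36, 46]
  L0: [65, 35, 42, 86, 82, 87, 36, 46]
  L1: h(65,35)=(65*31+35)%997=56 h(42,86)=(42*31+86)%997=391 h(82,87)=(82*31+87)%997=635 h(36,46)=(36*31+46)%997=165 -> [56, 391, 635, 165]
  L2: h(56,391)=(56*31+391)%997=133 h(635,165)=(635*31+165)%997=907 -> [133, 907]
  L3: h(133,907)=(133*31+907)%997=45 -> [45]
  root = 45 == target 45  ** MATCH **
Candidate C produces the target root.

Answer: C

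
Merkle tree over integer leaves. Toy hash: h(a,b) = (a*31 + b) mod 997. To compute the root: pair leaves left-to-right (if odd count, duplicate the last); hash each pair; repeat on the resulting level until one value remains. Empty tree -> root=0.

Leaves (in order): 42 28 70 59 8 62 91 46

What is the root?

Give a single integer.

L0: [42, 28, 70, 59, 8, 62, 91, 46]
L1: h(42,28)=(42*31+28)%997=333 h(70,59)=(70*31+59)%997=235 h(8,62)=(8*31+62)%997=310 h(91,46)=(91*31+46)%997=873 -> [333, 235, 310, 873]
L2: h(333,235)=(333*31+235)%997=588 h(310,873)=(310*31+873)%997=513 -> [588, 513]
L3: h(588,513)=(588*31+513)%997=795 -> [795]

Answer: 795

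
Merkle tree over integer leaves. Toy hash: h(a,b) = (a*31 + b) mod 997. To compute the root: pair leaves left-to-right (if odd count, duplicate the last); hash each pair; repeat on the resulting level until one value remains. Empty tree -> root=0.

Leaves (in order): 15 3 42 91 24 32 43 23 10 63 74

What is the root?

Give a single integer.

L0: [15, 3, 42, 91, 24, 32, 43, 23, 10, 63, 74]
L1: h(15,3)=(15*31+3)%997=468 h(42,91)=(42*31+91)%997=396 h(24,32)=(24*31+32)%997=776 h(43,23)=(43*31+23)%997=359 h(10,63)=(10*31+63)%997=373 h(74,74)=(74*31+74)%997=374 -> [468, 396, 776, 359, 373, 374]
L2: h(468,396)=(468*31+396)%997=946 h(776,359)=(776*31+359)%997=487 h(373,374)=(373*31+374)%997=970 -> [946, 487, 970]
L3: h(946,487)=(946*31+487)%997=900 h(970,970)=(970*31+970)%997=133 -> [900, 133]
L4: h(900,133)=(900*31+133)%997=117 -> [117]

Answer: 117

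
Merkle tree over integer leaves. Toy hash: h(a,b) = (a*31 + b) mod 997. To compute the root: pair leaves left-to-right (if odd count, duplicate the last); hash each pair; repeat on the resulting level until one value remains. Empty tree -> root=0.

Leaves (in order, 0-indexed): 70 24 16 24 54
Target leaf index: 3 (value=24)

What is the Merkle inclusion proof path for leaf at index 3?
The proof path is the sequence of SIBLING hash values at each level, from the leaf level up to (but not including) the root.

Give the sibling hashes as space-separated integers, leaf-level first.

Answer: 16 200 461

Derivation:
L0 (leaves): [70, 24, 16, 24, 54], target index=3
L1: h(70,24)=(70*31+24)%997=200 [pair 0] h(16,24)=(16*31+24)%997=520 [pair 1] h(54,54)=(54*31+54)%997=731 [pair 2] -> [200, 520, 731]
  Sibling for proof at L0: 16
L2: h(200,520)=(200*31+520)%997=738 [pair 0] h(731,731)=(731*31+731)%997=461 [pair 1] -> [738, 461]
  Sibling for proof at L1: 200
L3: h(738,461)=(738*31+461)%997=408 [pair 0] -> [408]
  Sibling for proof at L2: 461
Root: 408
Proof path (sibling hashes from leaf to root): [16, 200, 461]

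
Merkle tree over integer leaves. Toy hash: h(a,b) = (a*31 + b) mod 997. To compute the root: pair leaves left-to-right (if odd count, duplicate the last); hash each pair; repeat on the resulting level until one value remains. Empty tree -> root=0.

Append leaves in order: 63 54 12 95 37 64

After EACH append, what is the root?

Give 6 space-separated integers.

Answer: 63 13 787 870 53 917

Derivation:
After append 63 (leaves=[63]):
  L0: [63]
  root=63
After append 54 (leaves=[63, 54]):
  L0: [63, 54]
  L1: h(63,54)=(63*31+54)%997=13 -> [13]
  root=13
After append 12 (leaves=[63, 54, 12]):
  L0: [63, 54, 12]
  L1: h(63,54)=(63*31+54)%997=13 h(12,12)=(12*31+12)%997=384 -> [13, 384]
  L2: h(13,384)=(13*31+384)%997=787 -> [787]
  root=787
After append 95 (leaves=[63, 54, 12, 95]):
  L0: [63, 54, 12, 95]
  L1: h(63,54)=(63*31+54)%997=13 h(12,95)=(12*31+95)%997=467 -> [13, 467]
  L2: h(13,467)=(13*31+467)%997=870 -> [870]
  root=870
After append 37 (leaves=[63, 54, 12, 95, 37]):
  L0: [63, 54, 12, 95, 37]
  L1: h(63,54)=(63*31+54)%997=13 h(12,95)=(12*31+95)%997=467 h(37,37)=(37*31+37)%997=187 -> [13, 467, 187]
  L2: h(13,467)=(13*31+467)%997=870 h(187,187)=(187*31+187)%997=2 -> [870, 2]
  L3: h(870,2)=(870*31+2)%997=53 -> [53]
  root=53
After append 64 (leaves=[63, 54, 12, 95, 37, 64]):
  L0: [63, 54, 12, 95, 37, 64]
  L1: h(63,54)=(63*31+54)%997=13 h(12,95)=(12*31+95)%997=467 h(37,64)=(37*31+64)%997=214 -> [13, 467, 214]
  L2: h(13,467)=(13*31+467)%997=870 h(214,214)=(214*31+214)%997=866 -> [870, 866]
  L3: h(870,866)=(870*31+866)%997=917 -> [917]
  root=917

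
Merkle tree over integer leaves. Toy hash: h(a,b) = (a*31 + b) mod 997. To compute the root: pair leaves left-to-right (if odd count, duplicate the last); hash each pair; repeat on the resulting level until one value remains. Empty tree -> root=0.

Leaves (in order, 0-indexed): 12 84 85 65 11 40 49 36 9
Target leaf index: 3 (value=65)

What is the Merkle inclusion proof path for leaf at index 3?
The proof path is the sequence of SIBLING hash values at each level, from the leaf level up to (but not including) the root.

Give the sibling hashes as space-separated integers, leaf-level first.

Answer: 85 456 405 797

Derivation:
L0 (leaves): [12, 84, 85, 65, 11, 40, 49, 36, 9], target index=3
L1: h(12,84)=(12*31+84)%997=456 [pair 0] h(85,65)=(85*31+65)%997=706 [pair 1] h(11,40)=(11*31+40)%997=381 [pair 2] h(49,36)=(49*31+36)%997=558 [pair 3] h(9,9)=(9*31+9)%997=288 [pair 4] -> [456, 706, 381, 558, 288]
  Sibling for proof at L0: 85
L2: h(456,706)=(456*31+706)%997=884 [pair 0] h(381,558)=(381*31+558)%997=405 [pair 1] h(288,288)=(288*31+288)%997=243 [pair 2] -> [884, 405, 243]
  Sibling for proof at L1: 456
L3: h(884,405)=(884*31+405)%997=890 [pair 0] h(243,243)=(243*31+243)%997=797 [pair 1] -> [890, 797]
  Sibling for proof at L2: 405
L4: h(890,797)=(890*31+797)%997=471 [pair 0] -> [471]
  Sibling for proof at L3: 797
Root: 471
Proof path (sibling hashes from leaf to root): [85, 456, 405, 797]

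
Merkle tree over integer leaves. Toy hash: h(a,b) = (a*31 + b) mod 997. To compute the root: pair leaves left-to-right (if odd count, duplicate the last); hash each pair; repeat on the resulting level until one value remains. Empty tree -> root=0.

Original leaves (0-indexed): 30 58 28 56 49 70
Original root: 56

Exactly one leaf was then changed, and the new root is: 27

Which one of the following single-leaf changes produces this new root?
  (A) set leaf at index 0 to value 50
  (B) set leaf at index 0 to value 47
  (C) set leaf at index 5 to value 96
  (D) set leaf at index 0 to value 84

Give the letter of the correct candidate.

Answer: B

Derivation:
Original leaves: [30, 58, 28, 56, 49, 70]
Target new root: 27
Try each candidate change and compute the resulting root:
Candidate A: set leaf[0] = 50 -> leaves = [50, 58, 28, 56, 49, 70]
  L0: [50, 58, 28, 56, 49, 70]
  L1: h(50,58)=(50*31+58)%997=611 h(28,56)=(28*31+56)%997=924 h(49,70)=(49*31+70)%997=592 -> [611, 924, 592]
  L2: h(611,924)=(611*31+924)%997=922 h(592,592)=(592*31+592)%997=1 -> [922, 1]
  L3: h(922,1)=(922*31+1)%997=667 -> [667]
  root = 667 != target 27
Candidate B: set leaf[0] = 47 -> leaves = [47, 58, 28, 56, 49, 70]
  L0: [47, 58, 28, 56, 49, 70]
  L1: h(47,58)=(47*31+58)%997=518 h(28,56)=(28*31+56)%997=924 h(49,70)=(49*31+70)%997=592 -> [518, 924, 592]
  L2: h(518,924)=(518*31+924)%997=33 h(592,592)=(592*31+592)%997=1 -> [33, 1]
  L3: h(33,1)=(33*31+1)%997=27 -> [27]
  root = 27 == target 27  ** MATCH **
Candidate C: set leaf[5] = 96 -> leaves = [30, 58, 28, 56, 49, 96]
  L0: [30, 58, 28, 56, 49, 96]
  L1: h(30,58)=(30*31+58)%997=988 h(28,56)=(28*31+56)%997=924 h(49,96)=(49*31+96)%997=618 -> [988, 924, 618]
  L2: h(988,924)=(988*31+924)%997=645 h(618,618)=(618*31+618)%997=833 -> [645, 833]
  L3: h(645,833)=(645*31+833)%997=888 -> [888]
  root = 888 != target 27
Candidate D: set leaf[0] = 84 -> leaves = [84, 58, 28, 56, 49, 70]
  L0: [84, 58, 28, 56, 49, 70]
  L1: h(84,58)=(84*31+58)%997=668 h(28,56)=(28*31+56)%997=924 h(49,70)=(49*31+70)%997=592 -> [668, 924, 592]
  L2: h(668,924)=(668*31+924)%997=695 h(592,592)=(592*31+592)%997=1 -> [695, 1]
  L3: h(695,1)=(695*31+1)%997=609 -> [609]
  root = 609 != target 27
Candidate B produces the target root.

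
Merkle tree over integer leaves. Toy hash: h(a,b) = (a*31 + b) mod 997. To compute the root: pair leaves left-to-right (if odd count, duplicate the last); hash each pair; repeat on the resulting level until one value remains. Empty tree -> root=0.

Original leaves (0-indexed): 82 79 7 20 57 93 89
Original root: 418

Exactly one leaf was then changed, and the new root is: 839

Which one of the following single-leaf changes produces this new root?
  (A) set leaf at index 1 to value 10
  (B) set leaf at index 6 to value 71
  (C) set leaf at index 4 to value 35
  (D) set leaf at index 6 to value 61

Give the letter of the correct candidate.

Answer: B

Derivation:
Original leaves: [82, 79, 7, 20, 57, 93, 89]
Target new root: 839
Try each candidate change and compute the resulting root:
Candidate A: set leaf[1] = 10 -> leaves = [82, 10, 7, 20, 57, 93, 89]
  L0: [82, 10, 7, 20, 57, 93, 89]
  L1: h(82,10)=(82*31+10)%997=558 h(7,20)=(7*31+20)%997=237 h(57,93)=(57*31+93)%997=863 h(89,89)=(89*31+89)%997=854 -> [558, 237, 863, 854]
  L2: h(558,237)=(558*31+237)%997=586 h(863,854)=(863*31+854)%997=688 -> [586, 688]
  L3: h(586,688)=(586*31+688)%997=908 -> [908]
  root = 908 != target 839
Candidate B: set leaf[6] = 71 -> leaves = [82, 79, 7, 20, 57, 93, 71]
  L0: [82, 79, 7, 20, 57, 93, 71]
  L1: h(82,79)=(82*31+79)%997=627 h(7,20)=(7*31+20)%997=237 h(57,93)=(57*31+93)%997=863 h(71,71)=(71*31+71)%997=278 -> [627, 237, 863, 278]
  L2: h(627,237)=(627*31+237)%997=731 h(863,278)=(863*31+278)%997=112 -> [731, 112]
  L3: h(731,112)=(731*31+112)%997=839 -> [839]
  root = 839 == target 839  ** MATCH **
Candidate C: set leaf[4] = 35 -> leaves = [82, 79, 7, 20, 35, 93, 89]
  L0: [82, 79, 7, 20, 35, 93, 89]
  L1: h(82,79)=(82*31+79)%997=627 h(7,20)=(7*31+20)%997=237 h(35,93)=(35*31+93)%997=181 h(89,89)=(89*31+89)%997=854 -> [627, 237, 181, 854]
  L2: h(627,237)=(627*31+237)%997=731 h(181,854)=(181*31+854)%997=483 -> [731, 483]
  L3: h(731,483)=(731*31+483)%997=213 -> [213]
  root = 213 != target 839
Candidate D: set leaf[6] = 61 -> leaves = [82, 79, 7, 20, 57, 93, 61]
  L0: [82, 79, 7, 20, 57, 93, 61]
  L1: h(82,79)=(82*31+79)%997=627 h(7,20)=(7*31+20)%997=237 h(57,93)=(57*31+93)%997=863 h(61,61)=(61*31+61)%997=955 -> [627, 237, 863, 955]
  L2: h(627,237)=(627*31+237)%997=731 h(863,955)=(863*31+955)%997=789 -> [731, 789]
  L3: h(731,789)=(731*31+789)%997=519 -> [519]
  root = 519 != target 839
Candidate B produces the target root.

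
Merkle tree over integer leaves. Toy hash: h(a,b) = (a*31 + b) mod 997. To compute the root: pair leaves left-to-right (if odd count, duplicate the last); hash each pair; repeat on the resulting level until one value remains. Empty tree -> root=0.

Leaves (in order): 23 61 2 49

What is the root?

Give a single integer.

Answer: 177

Derivation:
L0: [23, 61, 2, 49]
L1: h(23,61)=(23*31+61)%997=774 h(2,49)=(2*31+49)%997=111 -> [774, 111]
L2: h(774,111)=(774*31+111)%997=177 -> [177]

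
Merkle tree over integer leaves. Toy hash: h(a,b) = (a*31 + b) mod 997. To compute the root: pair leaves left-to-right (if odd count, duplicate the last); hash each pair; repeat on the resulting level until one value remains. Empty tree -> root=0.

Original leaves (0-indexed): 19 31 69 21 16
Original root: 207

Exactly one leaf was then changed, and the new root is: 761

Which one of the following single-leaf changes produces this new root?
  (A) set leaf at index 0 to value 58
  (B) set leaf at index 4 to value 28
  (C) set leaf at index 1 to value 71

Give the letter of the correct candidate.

Answer: C

Derivation:
Original leaves: [19, 31, 69, 21, 16]
Target new root: 761
Try each candidate change and compute the resulting root:
Candidate A: set leaf[0] = 58 -> leaves = [58, 31, 69, 21, 16]
  L0: [58, 31, 69, 21, 16]
  L1: h(58,31)=(58*31+31)%997=832 h(69,21)=(69*31+21)%997=166 h(16,16)=(16*31+16)%997=512 -> [832, 166, 512]
  L2: h(832,166)=(832*31+166)%997=36 h(512,512)=(512*31+512)%997=432 -> [36, 432]
  L3: h(36,432)=(36*31+432)%997=551 -> [551]
  root = 551 != target 761
Candidate B: set leaf[4] = 28 -> leaves = [19, 31, 69, 21, 28]
  L0: [19, 31, 69, 21, 28]
  L1: h(19,31)=(19*31+31)%997=620 h(69,21)=(69*31+21)%997=166 h(28,28)=(28*31+28)%997=896 -> [620, 166, 896]
  L2: h(620,166)=(620*31+166)%997=443 h(896,896)=(896*31+896)%997=756 -> [443, 756]
  L3: h(443,756)=(443*31+756)%997=531 -> [531]
  root = 531 != target 761
Candidate C: set leaf[1] = 71 -> leaves = [19, 71, 69, 21, 16]
  L0: [19, 71, 69, 21, 16]
  L1: h(19,71)=(19*31+71)%997=660 h(69,21)=(69*31+21)%997=166 h(16,16)=(16*31+16)%997=512 -> [660, 166, 512]
  L2: h(660,166)=(660*31+166)%997=686 h(512,512)=(512*31+512)%997=432 -> [686, 432]
  L3: h(686,432)=(686*31+432)%997=761 -> [761]
  root = 761 == target 761  ** MATCH **
Candidate C produces the target root.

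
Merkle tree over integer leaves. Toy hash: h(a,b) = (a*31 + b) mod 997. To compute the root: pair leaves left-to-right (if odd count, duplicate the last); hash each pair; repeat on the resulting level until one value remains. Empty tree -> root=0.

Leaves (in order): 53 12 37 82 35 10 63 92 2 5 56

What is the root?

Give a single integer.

Answer: 312

Derivation:
L0: [53, 12, 37, 82, 35, 10, 63, 92, 2, 5, 56]
L1: h(53,12)=(53*31+12)%997=658 h(37,82)=(37*31+82)%997=232 h(35,10)=(35*31+10)%997=98 h(63,92)=(63*31+92)%997=51 h(2,5)=(2*31+5)%997=67 h(56,56)=(56*31+56)%997=795 -> [658, 232, 98, 51, 67, 795]
L2: h(658,232)=(658*31+232)%997=690 h(98,51)=(98*31+51)%997=98 h(67,795)=(67*31+795)%997=878 -> [690, 98, 878]
L3: h(690,98)=(690*31+98)%997=551 h(878,878)=(878*31+878)%997=180 -> [551, 180]
L4: h(551,180)=(551*31+180)%997=312 -> [312]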